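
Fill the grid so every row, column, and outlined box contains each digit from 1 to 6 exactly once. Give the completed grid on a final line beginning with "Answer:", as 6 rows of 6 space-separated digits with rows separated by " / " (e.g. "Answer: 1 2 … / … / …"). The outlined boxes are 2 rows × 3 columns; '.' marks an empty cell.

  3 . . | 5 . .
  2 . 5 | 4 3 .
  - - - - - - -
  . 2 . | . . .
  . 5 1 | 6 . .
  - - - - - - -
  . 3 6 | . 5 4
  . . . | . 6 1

Step 1. [r4c1∈{4}] r4c1's peers cover all but 4. So r4c1=4.
Step 2. [r4c6∈{2,3}] 3 has one home in row 4: r4c6 ⇒ r4c6=3.
Step 3. [r1c5∈{1,2}] across box 2, 1 lands solely at r1c5, so r1c5=1.
Step 4. [r1c3∈{4}] only 4 remains possible at r1c3. So r1c3=4.
Step 5. [r2c6∈{6}] nothing but 6 survives at r2c6, so r2c6=6.
Step 6. [r5c4∈{2}] only 2 remains possible at r5c4, so r5c4=2.
Step 7. [r6c3∈{2}] r6c3's peers cover all but 2, so r6c3=2.
Step 8. [r3c4∈{1}] r3c4 has the single candidate 1, so r3c4=1.
Step 9. [r3c6∈{5}] r3c6's peers cover all but 5, so r3c6=5.
Step 10. [r1c2∈{6}] only 6 remains possible at r1c2, so r1c2=6.
Step 11. [r3c1∈{6}] r3c1's peers cover all but 6 ⇒ r3c1=6.
Step 12. [r3c3∈{3}] nothing but 3 survives at r3c3 ⇒ r3c3=3.
Step 13. [r4c5∈{2}] only 2 remains possible at r4c5. So r4c5=2.
Step 14. [r6c4∈{3}] nothing but 3 survives at r6c4 ⇒ r6c4=3.
Step 15. [r1c6∈{2}] r1c6 is down to just 2. So r1c6=2.
Step 16. [r3c5∈{4}] nothing but 4 survives at r3c5 ⇒ r3c5=4.
Step 17. [r6c2∈{4}] only 4 remains possible at r6c2, so r6c2=4.
Step 18. [r2c2∈{1}] r2c2 is down to just 1, so r2c2=1.
Step 19. [r6c1∈{5}] r6c1 is down to just 5 ⇒ r6c1=5.
Step 20. [r5c1∈{1}] r5c1's peers cover all but 1, so r5c1=1.

Answer: 3 6 4 5 1 2 / 2 1 5 4 3 6 / 6 2 3 1 4 5 / 4 5 1 6 2 3 / 1 3 6 2 5 4 / 5 4 2 3 6 1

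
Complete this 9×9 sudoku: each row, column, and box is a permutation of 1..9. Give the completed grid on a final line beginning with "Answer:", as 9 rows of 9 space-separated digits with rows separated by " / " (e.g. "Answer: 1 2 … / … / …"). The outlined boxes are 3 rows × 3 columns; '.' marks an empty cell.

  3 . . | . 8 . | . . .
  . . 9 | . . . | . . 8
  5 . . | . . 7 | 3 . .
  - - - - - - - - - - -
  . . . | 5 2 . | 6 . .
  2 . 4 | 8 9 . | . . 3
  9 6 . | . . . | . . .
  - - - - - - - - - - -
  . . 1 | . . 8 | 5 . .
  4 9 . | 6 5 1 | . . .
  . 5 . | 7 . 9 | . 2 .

Step 1. [r1c7∈{1,2,4,7,9}] across col 7, 9 lands solely at r1c7, so r1c7=9.
Step 2. [r8c9∈{7}] r8c9's peers cover all but 7, so r8c9=7.
Step 3. [r5c8∈{1,5,7}] row 5 places 5 nowhere but r5c8, so r5c8=5.
Step 4. [r7c4∈{2,3,4}] 2 has one home in box 8: r7c4. So r7c4=2.
Step 5. [r6c5∈{1,3,4,7}] in col 5, 7 fits only at r6c5. So r6c5=7.
Step 6. [r6c4∈{1,3,4}] r6c4 is the only open cell in box 5 admitting 1 ⇒ r6c4=1.
Step 7. [r1c4∈{4}] nothing but 4 survives at r1c4, so r1c4=4.
Step 8. [r8c7∈{8}] r8c7 is down to just 8 ⇒ r8c7=8.
Step 9. [r2c6∈{2,3,5,6}] in row 2, 5 fits only at r2c6 ⇒ r2c6=5.
Step 10. [r1c6∈{2,6}] r1c6 is the only open cell in col 6 admitting 2, so r1c6=2.
Step 11. [r1c9∈{1,5,6}] r1c9 is the only open cell in row 1 admitting 5, so r1c9=5.
Step 12. [r8c3∈{2,3}] row 8 places 2 nowhere but r8c3, so r8c3=2.
Step 13. [r6c3∈{3,5,8}] r6c3 is the only open cell in row 6 admitting 5. So r6c3=5.
Step 14. [r6c6∈{3,4}] r6c6 is the only open cell in row 6 admitting 3 ⇒ r6c6=3.
Step 15. [r6c8∈{4,8}] across row 6, 8 lands solely at r6c8 ⇒ r6c8=8.
Step 16. [r4c6∈{4}] r4c6 has the single candidate 4. So r4c6=4.
Step 17. [r2c4∈{3}] nothing but 3 survives at r2c4, so r2c4=3.
Step 18. [r2c2∈{1,2,4,7}] r1c2 and r5c2 in col 2 both hold exactly {1,7}; those values are spoken for, so r2c2≠1.
Step 19. [r2c2∈{2,4,7}] the pair r1c2,r5c2 in col 2 locks {1,7} between them. So r2c2≠7.
Step 20. [r4c2∈{1,3,7,8}] r1c2, r5c2, r7c2 in col 2 together hold only {1,3,7}; those three values are spoken for. So r4c2≠3.
Step 21. [r7c2∈{3,7}] r7c2 is the only open cell in col 2 admitting 3. So r7c2=3.
Step 22. [r7c1∈{6,7}] 7 has one home in row 7: r7c1. So r7c1=7.
Step 23. [r7c5∈{4}] r7c5 has the single candidate 4, so r7c5=4.
Step 24. [r4c3∈{3,7,8}] in row 4, 3 fits only at r4c3, so r4c3=3.
Step 25. [r1c3∈{6,7}] in col 3, 7 fits only at r1c3 ⇒ r1c3=7.
Step 26. [r1c2∈{1}] nothing but 1 survives at r1c2, so r1c2=1.
Step 27. [r5c7∈{1,7}] row 5 places 1 nowhere but r5c7, so r5c7=1.
Step 28. [r2c1∈{6}] nothing but 6 survives at r2c1, so r2c1=6.
Step 29. [r9c7∈{4}] r9c7 has the single candidate 4, so r9c7=4.
Step 30. [r1c8∈{6}] r1c8 is down to just 6 ⇒ r1c8=6.
Step 31. [r4c8∈{7,9}] box 6 places 7 nowhere but r4c8, so r4c8=7.
Step 32. [r6c9∈{2,4}] 4 has one home in row 6: r6c9 ⇒ r6c9=4.
Step 33. [r3c9∈{1,2}] r3c9 is the only open cell in col 9 admitting 2, so r3c9=2.
Step 34. [r7c9∈{6,9}] row 7 places 6 nowhere but r7c9 ⇒ r7c9=6.
Step 35. [r4c2∈{8}] nothing but 8 survives at r4c2. So r4c2=8.
Step 36. [r2c5∈{1}] nothing but 1 survives at r2c5. So r2c5=1.
Step 37. [r3c2∈{4}] only 4 remains possible at r3c2, so r3c2=4.
Step 38. [r9c3∈{6,8}] in row 9, 6 fits only at r9c3 ⇒ r9c3=6.
Step 39. [r4c9∈{9}] r4c9 is down to just 9. So r4c9=9.
Step 40. [r2c7∈{7}] r2c7 has the single candidate 7 ⇒ r2c7=7.
Step 41. [r9c5∈{3}] only 3 remains possible at r9c5. So r9c5=3.
Step 42. [r9c1∈{8}] only 8 remains possible at r9c1. So r9c1=8.
Step 43. [r7c8∈{9}] r7c8's peers cover all but 9 ⇒ r7c8=9.
Step 44. [r3c3∈{8}] only 8 remains possible at r3c3 ⇒ r3c3=8.
Step 45. [r3c5∈{6}] only 6 remains possible at r3c5 ⇒ r3c5=6.
Step 46. [r6c7∈{2}] nothing but 2 survives at r6c7. So r6c7=2.
Step 47. [r5c2∈{7}] r5c2 is down to just 7 ⇒ r5c2=7.
Step 48. [r4c1∈{1}] r4c1 has the single candidate 1 ⇒ r4c1=1.
Step 49. [r8c8∈{3}] r8c8 has the single candidate 3 ⇒ r8c8=3.
Step 50. [r5c6∈{6}] r5c6 has the single candidate 6, so r5c6=6.
Step 51. [r2c2∈{2}] nothing but 2 survives at r2c2 ⇒ r2c2=2.
Step 52. [r3c8∈{1}] r3c8 has the single candidate 1, so r3c8=1.
Step 53. [r2c8∈{4}] only 4 remains possible at r2c8 ⇒ r2c8=4.
Step 54. [r9c9∈{1}] r9c9 is down to just 1, so r9c9=1.
Step 55. [r3c4∈{9}] only 9 remains possible at r3c4. So r3c4=9.

Answer: 3 1 7 4 8 2 9 6 5 / 6 2 9 3 1 5 7 4 8 / 5 4 8 9 6 7 3 1 2 / 1 8 3 5 2 4 6 7 9 / 2 7 4 8 9 6 1 5 3 / 9 6 5 1 7 3 2 8 4 / 7 3 1 2 4 8 5 9 6 / 4 9 2 6 5 1 8 3 7 / 8 5 6 7 3 9 4 2 1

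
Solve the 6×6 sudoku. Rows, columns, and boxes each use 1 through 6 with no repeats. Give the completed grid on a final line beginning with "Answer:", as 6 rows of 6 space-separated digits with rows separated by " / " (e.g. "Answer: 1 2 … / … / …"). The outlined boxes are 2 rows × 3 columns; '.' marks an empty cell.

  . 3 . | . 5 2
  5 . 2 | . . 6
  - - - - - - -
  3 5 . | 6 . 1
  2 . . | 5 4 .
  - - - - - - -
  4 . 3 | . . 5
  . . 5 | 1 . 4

Step 1. [r5c2∈{1,2,6}] in row 5, 1 fits only at r5c2 ⇒ r5c2=1.
Step 2. [r6c5∈{2,3,6}] 3 has one home in row 6: r6c5, so r6c5=3.
Step 3. [r2c2∈{4}] only 4 remains possible at r2c2. So r2c2=4.
Step 4. [r4c2∈{6}] r4c2 has the single candidate 6 ⇒ r4c2=6.
Step 5. [r1c3∈{1,6}] across col 3, 6 lands solely at r1c3, so r1c3=6.
Step 6. [r5c5∈{2,6}] 6 has one home in row 5: r5c5, so r5c5=6.
Step 7. [r1c4∈{4}] r1c4 has the single candidate 4. So r1c4=4.
Step 8. [r2c5∈{1}] only 1 remains possible at r2c5. So r2c5=1.
Step 9. [r4c3∈{1}] r4c3 is down to just 1. So r4c3=1.
Step 10. [r1c1∈{1}] nothing but 1 survives at r1c1, so r1c1=1.
Step 11. [r5c4∈{2}] r5c4's peers cover all but 2 ⇒ r5c4=2.
Step 12. [r2c4∈{3}] r2c4 has the single candidate 3, so r2c4=3.
Step 13. [r3c3∈{4}] r3c3's peers cover all but 4. So r3c3=4.
Step 14. [r3c5∈{2}] nothing but 2 survives at r3c5. So r3c5=2.
Step 15. [r6c2∈{2}] only 2 remains possible at r6c2. So r6c2=2.
Step 16. [r6c1∈{6}] r6c1's peers cover all but 6. So r6c1=6.
Step 17. [r4c6∈{3}] r4c6's peers cover all but 3. So r4c6=3.

Answer: 1 3 6 4 5 2 / 5 4 2 3 1 6 / 3 5 4 6 2 1 / 2 6 1 5 4 3 / 4 1 3 2 6 5 / 6 2 5 1 3 4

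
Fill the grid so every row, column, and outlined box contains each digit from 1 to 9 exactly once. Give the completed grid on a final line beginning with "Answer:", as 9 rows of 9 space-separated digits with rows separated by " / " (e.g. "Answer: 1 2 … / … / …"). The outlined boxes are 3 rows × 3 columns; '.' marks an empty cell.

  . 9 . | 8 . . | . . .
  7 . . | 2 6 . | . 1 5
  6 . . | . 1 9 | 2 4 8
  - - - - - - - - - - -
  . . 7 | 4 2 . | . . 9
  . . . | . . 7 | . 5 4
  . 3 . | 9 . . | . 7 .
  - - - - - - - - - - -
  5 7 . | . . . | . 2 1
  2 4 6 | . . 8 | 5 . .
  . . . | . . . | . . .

Step 1. [r1c3∈{1,2,3,4,5}] row 1 places 2 nowhere but r1c3. So r1c3=2.
Step 2. [r1c1∈{1,3,4}] r1c1 is the only open cell in row 1 admitting 1. So r1c1=1.
Step 3. [r9c1∈{3,8,9}] in col 1, 3 fits only at r9c1, so r9c1=3.
Step 4. [r4c1∈{8}] r4c1's peers cover all but 8. So r4c1=8.
Step 5. [r9c8∈{6,8,9}] 8 has one home in col 8: r9c8, so r9c8=8.
Step 6. [r9c2∈{1}] r9c2 has the single candidate 1. So r9c2=1.
Step 7. [r3c4∈{3,5,7}] across row 3, 7 lands solely at r3c4 ⇒ r3c4=7.
Step 8. [r8c8∈{3,9}] across col 8, 9 lands solely at r8c8. So r8c8=9.
Step 9. [r2c3∈{3,4,8}] 4 has one home in box 1: r2c3, so r2c3=4.
Step 10. [r2c6∈{3}] r2c6 is down to just 3. So r2c6=3.
Step 11. [r9c6∈{2,4,5,6}] 2 has one home in row 9: r9c6 ⇒ r9c6=2.
Step 12. [r9c3∈{9}] r9c3 is down to just 9. So r9c3=9.
Step 13. [r5c3∈{1}] r5c3 is down to just 1 ⇒ r5c3=1.
Step 14. [r6c3∈{5}] r6c3 is down to just 5. So r6c3=5.
Step 15. [r4c2∈{6}] r4c2's peers cover all but 6 ⇒ r4c2=6.
Step 16. [r1c8∈{3,6}] 6 has one home in col 8: r1c8 ⇒ r1c8=6.
Step 17. [r4c6∈{1,5}] r4c6 is the only open cell in row 4 admitting 5, so r4c6=5.
Step 18. [r9c4∈{5,6}] across col 4, 5 lands solely at r9c4 ⇒ r9c4=5.
Step 19. [r6c5∈{8}] r6c5 has the single candidate 8. So r6c5=8.
Step 20. [r5c5∈{3}] r5c5 is down to just 3 ⇒ r5c5=3.
Step 21. [r5c4∈{6}] r5c4's peers cover all but 6. So r5c4=6.
Step 22. [r8c5∈{7}] r8c5's peers cover all but 7 ⇒ r8c5=7.
Step 23. [r9c5∈{4}] only 4 remains possible at r9c5, so r9c5=4.
Step 24. [r8c9∈{3}] only 3 remains possible at r8c9 ⇒ r8c9=3.
Step 25. [r1c9∈{7}] r1c9's peers cover all but 7. So r1c9=7.
Step 26. [r9c9∈{6}] r9c9 has the single candidate 6 ⇒ r9c9=6.
Step 27. [r4c7∈{1,3}] across row 4, 1 lands solely at r4c7. So r4c7=1.
Step 28. [r1c7∈{3}] r1c7 has the single candidate 3, so r1c7=3.
Step 29. [r7c4∈{3}] r7c4 is down to just 3. So r7c4=3.
Step 30. [r1c6∈{4}] r1c6 is down to just 4 ⇒ r1c6=4.
Step 31. [r6c7∈{6}] r6c7's peers cover all but 6, so r6c7=6.
Step 32. [r7c3∈{8}] r7c3 has the single candidate 8, so r7c3=8.
Step 33. [r3c2∈{5}] r3c2 has the single candidate 5 ⇒ r3c2=5.
Step 34. [r6c1∈{4}] r6c1's peers cover all but 4. So r6c1=4.
Step 35. [r7c6∈{6}] r7c6 is down to just 6, so r7c6=6.
Step 36. [r3c3∈{3}] r3c3 has the single candidate 3, so r3c3=3.
Step 37. [r6c9∈{2}] r6c9 has the single candidate 2. So r6c9=2.
Step 38. [r7c7∈{4}] r7c7 is down to just 4. So r7c7=4.
Step 39. [r7c5∈{9}] nothing but 9 survives at r7c5, so r7c5=9.
Step 40. [r2c2∈{8}] nothing but 8 survives at r2c2. So r2c2=8.
Step 41. [r5c2∈{2}] r5c2 has the single candidate 2. So r5c2=2.
Step 42. [r5c7∈{8}] r5c7 has the single candidate 8 ⇒ r5c7=8.
Step 43. [r9c7∈{7}] nothing but 7 survives at r9c7. So r9c7=7.
Step 44. [r5c1∈{9}] r5c1 has the single candidate 9 ⇒ r5c1=9.
Step 45. [r6c6∈{1}] nothing but 1 survives at r6c6. So r6c6=1.
Step 46. [r1c5∈{5}] r1c5 has the single candidate 5, so r1c5=5.
Step 47. [r4c8∈{3}] only 3 remains possible at r4c8. So r4c8=3.
Step 48. [r8c4∈{1}] only 1 remains possible at r8c4. So r8c4=1.
Step 49. [r2c7∈{9}] only 9 remains possible at r2c7 ⇒ r2c7=9.

Answer: 1 9 2 8 5 4 3 6 7 / 7 8 4 2 6 3 9 1 5 / 6 5 3 7 1 9 2 4 8 / 8 6 7 4 2 5 1 3 9 / 9 2 1 6 3 7 8 5 4 / 4 3 5 9 8 1 6 7 2 / 5 7 8 3 9 6 4 2 1 / 2 4 6 1 7 8 5 9 3 / 3 1 9 5 4 2 7 8 6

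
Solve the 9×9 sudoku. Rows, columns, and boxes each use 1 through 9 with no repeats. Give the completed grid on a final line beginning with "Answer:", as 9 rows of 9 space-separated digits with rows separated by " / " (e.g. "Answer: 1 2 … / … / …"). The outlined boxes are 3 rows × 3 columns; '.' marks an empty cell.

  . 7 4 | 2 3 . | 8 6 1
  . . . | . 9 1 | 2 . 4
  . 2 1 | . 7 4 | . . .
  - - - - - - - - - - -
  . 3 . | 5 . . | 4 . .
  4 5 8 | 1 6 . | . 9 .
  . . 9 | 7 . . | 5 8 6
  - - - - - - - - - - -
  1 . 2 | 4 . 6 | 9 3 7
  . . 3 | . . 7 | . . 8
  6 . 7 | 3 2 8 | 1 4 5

Step 1. [r8c1∈{5,9}] in box 7, 5 fits only at r8c1. So r8c1=5.
Step 2. [r4c9∈{2}] r4c9 is down to just 2 ⇒ r4c9=2.
Step 3. [r3c7∈{3}] r3c7 is down to just 3, so r3c7=3.
Step 4. [r2c2∈{6,8}] 6 has one home in col 2: r2c2 ⇒ r2c2=6.
Step 5. [r6c6∈{2,3}] row 6 places 3 nowhere but r6c6 ⇒ r6c6=3.
Step 6. [r2c4∈{8}] r2c4 has the single candidate 8. So r2c4=8.
Step 7. [r2c8∈{5,7}] r2c8 is the only open cell in row 2 admitting 7, so r2c8=7.
Step 8. [r3c1∈{8,9}] in row 3, 8 fits only at r3c1. So r3c1=8.
Step 9. [r8c2∈{4,9}] row 8 places 4 nowhere but r8c2, so r8c2=4.
Step 10. [r8c5∈{1}] nothing but 1 survives at r8c5. So r8c5=1.
Step 11. [r2c1∈{3}] r2c1 is down to just 3 ⇒ r2c1=3.
Step 12. [r4c1∈{7}] r4c1's peers cover all but 7. So r4c1=7.
Step 13. [r8c7∈{6}] only 6 remains possible at r8c7. So r8c7=6.
Step 14. [r4c8∈{1}] nothing but 1 survives at r4c8 ⇒ r4c8=1.
Step 15. [r4c3∈{6}] r4c3 has the single candidate 6, so r4c3=6.
Step 16. [r4c5∈{8}] r4c5 is down to just 8 ⇒ r4c5=8.
Step 17. [r9c2∈{9}] nothing but 9 survives at r9c2, so r9c2=9.
Step 18. [r3c4∈{6}] only 6 remains possible at r3c4. So r3c4=6.
Step 19. [r6c2∈{1}] r6c2 has the single candidate 1, so r6c2=1.
Step 20. [r5c6∈{2}] r5c6 is down to just 2. So r5c6=2.
Step 21. [r7c5∈{5}] r7c5 has the single candidate 5. So r7c5=5.
Step 22. [r6c1∈{2}] r6c1 has the single candidate 2, so r6c1=2.
Step 23. [r6c5∈{4}] r6c5 is down to just 4, so r6c5=4.
Step 24. [r1c1∈{9}] r1c1 is down to just 9. So r1c1=9.
Step 25. [r8c8∈{2}] only 2 remains possible at r8c8 ⇒ r8c8=2.
Step 26. [r4c6∈{9}] r4c6 has the single candidate 9. So r4c6=9.
Step 27. [r2c3∈{5}] r2c3 is down to just 5. So r2c3=5.
Step 28. [r7c2∈{8}] r7c2 has the single candidate 8 ⇒ r7c2=8.
Step 29. [r8c4∈{9}] r8c4's peers cover all but 9 ⇒ r8c4=9.
Step 30. [r5c9∈{3}] r5c9 has the single candidate 3 ⇒ r5c9=3.
Step 31. [r1c6∈{5}] r1c6 is down to just 5 ⇒ r1c6=5.
Step 32. [r3c9∈{9}] r3c9's peers cover all but 9. So r3c9=9.
Step 33. [r3c8∈{5}] r3c8 has the single candidate 5, so r3c8=5.
Step 34. [r5c7∈{7}] nothing but 7 survives at r5c7, so r5c7=7.

Answer: 9 7 4 2 3 5 8 6 1 / 3 6 5 8 9 1 2 7 4 / 8 2 1 6 7 4 3 5 9 / 7 3 6 5 8 9 4 1 2 / 4 5 8 1 6 2 7 9 3 / 2 1 9 7 4 3 5 8 6 / 1 8 2 4 5 6 9 3 7 / 5 4 3 9 1 7 6 2 8 / 6 9 7 3 2 8 1 4 5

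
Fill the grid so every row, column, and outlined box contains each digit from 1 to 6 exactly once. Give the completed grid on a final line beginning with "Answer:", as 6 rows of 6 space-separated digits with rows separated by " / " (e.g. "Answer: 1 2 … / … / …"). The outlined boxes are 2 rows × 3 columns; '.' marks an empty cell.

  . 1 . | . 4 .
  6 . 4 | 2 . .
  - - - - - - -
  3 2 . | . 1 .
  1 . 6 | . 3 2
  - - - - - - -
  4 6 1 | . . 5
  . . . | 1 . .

Step 1. [r3c3∈{5}] r3c3 is down to just 5, so r3c3=5.
Step 2. [r6c6∈{3,4,6}] in row 6, 4 fits only at r6c6. So r6c6=4.
Step 3. [r3c4∈{4,6}] row 3 places 4 nowhere but r3c4, so r3c4=4.
Step 4. [r1c4∈{3,5,6}] r1c4 is the only open cell in col 4 admitting 6, so r1c4=6.
Step 5. [r1c1∈{2,5}] 5 has one home in row 1: r1c1, so r1c1=5.
Step 6. [r2c2∈{3}] nothing but 3 survives at r2c2, so r2c2=3.
Step 7. [r6c1∈{2}] only 2 remains possible at r6c1 ⇒ r6c1=2.
Step 8. [r1c3∈{2}] only 2 remains possible at r1c3. So r1c3=2.
Step 9. [r1c6∈{3}] r1c6's peers cover all but 3 ⇒ r1c6=3.
Step 10. [r6c2∈{5}] nothing but 5 survives at r6c2, so r6c2=5.
Step 11. [r2c6∈{1}] nothing but 1 survives at r2c6, so r2c6=1.
Step 12. [r3c6∈{6}] only 6 remains possible at r3c6. So r3c6=6.
Step 13. [r2c5∈{5}] only 5 remains possible at r2c5. So r2c5=5.
Step 14. [r5c4∈{3}] r5c4 has the single candidate 3, so r5c4=3.
Step 15. [r6c5∈{6}] nothing but 6 survives at r6c5, so r6c5=6.
Step 16. [r6c3∈{3}] only 3 remains possible at r6c3, so r6c3=3.
Step 17. [r5c5∈{2}] nothing but 2 survives at r5c5 ⇒ r5c5=2.
Step 18. [r4c2∈{4}] r4c2 has the single candidate 4, so r4c2=4.
Step 19. [r4c4∈{5}] only 5 remains possible at r4c4. So r4c4=5.

Answer: 5 1 2 6 4 3 / 6 3 4 2 5 1 / 3 2 5 4 1 6 / 1 4 6 5 3 2 / 4 6 1 3 2 5 / 2 5 3 1 6 4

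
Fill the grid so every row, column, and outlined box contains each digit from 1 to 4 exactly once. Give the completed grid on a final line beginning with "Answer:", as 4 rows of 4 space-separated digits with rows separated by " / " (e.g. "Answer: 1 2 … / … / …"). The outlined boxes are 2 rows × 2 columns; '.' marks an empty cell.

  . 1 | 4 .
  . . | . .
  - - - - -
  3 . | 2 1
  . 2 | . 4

Step 1. [r1c4∈{2,3}] 3 has one home in row 1: r1c4. So r1c4=3.
Step 2. [r2c1∈{2,4}] in col 1, 4 fits only at r2c1 ⇒ r2c1=4.
Step 3. [r4c3∈{3}] only 3 remains possible at r4c3. So r4c3=3.
Step 4. [r1c1∈{2}] r1c1 is down to just 2, so r1c1=2.
Step 5. [r4c1∈{1}] only 1 remains possible at r4c1. So r4c1=1.
Step 6. [r2c2∈{3}] r2c2's peers cover all but 3. So r2c2=3.
Step 7. [r3c2∈{4}] nothing but 4 survives at r3c2. So r3c2=4.
Step 8. [r2c3∈{1}] r2c3 has the single candidate 1, so r2c3=1.
Step 9. [r2c4∈{2}] nothing but 2 survives at r2c4, so r2c4=2.

Answer: 2 1 4 3 / 4 3 1 2 / 3 4 2 1 / 1 2 3 4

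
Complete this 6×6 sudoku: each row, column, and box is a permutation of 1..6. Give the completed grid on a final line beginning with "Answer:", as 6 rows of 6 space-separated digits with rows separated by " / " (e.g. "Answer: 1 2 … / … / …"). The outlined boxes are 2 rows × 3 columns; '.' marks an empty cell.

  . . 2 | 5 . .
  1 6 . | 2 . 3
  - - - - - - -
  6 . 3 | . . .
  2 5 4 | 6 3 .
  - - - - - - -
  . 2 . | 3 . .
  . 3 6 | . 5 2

Step 1. [r4c6∈{1}] nothing but 1 survives at r4c6 ⇒ r4c6=1.
Step 2. [r2c5∈{4}] r2c5 is down to just 4. So r2c5=4.
Step 3. [r6c1∈{4}] only 4 remains possible at r6c1 ⇒ r6c1=4.
Step 4. [r1c6∈{6}] r1c6 is down to just 6, so r1c6=6.
Step 5. [r5c3∈{1,5}] col 3 places 1 nowhere but r5c3, so r5c3=1.
Step 6. [r3c4∈{4}] only 4 remains possible at r3c4, so r3c4=4.
Step 7. [r5c1∈{5}] r5c1 has the single candidate 5, so r5c1=5.
Step 8. [r1c1∈{3}] r1c1 has the single candidate 3 ⇒ r1c1=3.
Step 9. [r1c5∈{1}] only 1 remains possible at r1c5, so r1c5=1.
Step 10. [r3c6∈{5}] only 5 remains possible at r3c6 ⇒ r3c6=5.
Step 11. [r6c4∈{1}] nothing but 1 survives at r6c4. So r6c4=1.
Step 12. [r3c2∈{1}] only 1 remains possible at r3c2. So r3c2=1.
Step 13. [r5c6∈{4}] r5c6 has the single candidate 4, so r5c6=4.
Step 14. [r5c5∈{6}] r5c5 has the single candidate 6. So r5c5=6.
Step 15. [r2c3∈{5}] only 5 remains possible at r2c3. So r2c3=5.
Step 16. [r3c5∈{2}] r3c5 is down to just 2 ⇒ r3c5=2.
Step 17. [r1c2∈{4}] r1c2 is down to just 4 ⇒ r1c2=4.

Answer: 3 4 2 5 1 6 / 1 6 5 2 4 3 / 6 1 3 4 2 5 / 2 5 4 6 3 1 / 5 2 1 3 6 4 / 4 3 6 1 5 2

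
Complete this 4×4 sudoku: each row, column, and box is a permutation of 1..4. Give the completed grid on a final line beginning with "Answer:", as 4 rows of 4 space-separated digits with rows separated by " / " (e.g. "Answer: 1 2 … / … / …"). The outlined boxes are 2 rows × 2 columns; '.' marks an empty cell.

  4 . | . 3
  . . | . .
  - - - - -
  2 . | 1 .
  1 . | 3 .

Step 1. [r2c4∈{1,2,4}] across col 4, 1 lands solely at r2c4, so r2c4=1.
Step 2. [r1c3∈{2}] r1c3's peers cover all but 2. So r1c3=2.
Step 3. [r3c4∈{4}] nothing but 4 survives at r3c4. So r3c4=4.
Step 4. [r2c1∈{3}] r2c1 has the single candidate 3 ⇒ r2c1=3.
Step 5. [r4c4∈{2}] r4c4 is down to just 2, so r4c4=2.
Step 6. [r3c2∈{3}] only 3 remains possible at r3c2 ⇒ r3c2=3.
Step 7. [r1c2∈{1}] r1c2 is down to just 1 ⇒ r1c2=1.
Step 8. [r2c3∈{4}] r2c3 is down to just 4 ⇒ r2c3=4.
Step 9. [r4c2∈{4}] nothing but 4 survives at r4c2, so r4c2=4.
Step 10. [r2c2∈{2}] r2c2's peers cover all but 2, so r2c2=2.

Answer: 4 1 2 3 / 3 2 4 1 / 2 3 1 4 / 1 4 3 2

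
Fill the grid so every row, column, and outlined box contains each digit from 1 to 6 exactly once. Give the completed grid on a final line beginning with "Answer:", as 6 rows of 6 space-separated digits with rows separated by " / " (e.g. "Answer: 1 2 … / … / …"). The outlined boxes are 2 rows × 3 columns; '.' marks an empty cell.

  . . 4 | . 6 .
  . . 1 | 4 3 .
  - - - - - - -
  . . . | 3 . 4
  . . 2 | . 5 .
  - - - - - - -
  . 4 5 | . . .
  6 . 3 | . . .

Step 1. [r2c2∈{2,5,6}] 6 has one home in row 2: r2c2, so r2c2=6.
Step 2. [r3c5∈{1,2}] 2 has one home in row 3: r3c5. So r3c5=2.
Step 3. [r5c5∈{1}] r5c5 is down to just 1 ⇒ r5c5=1.
Step 4. [r5c1∈{2}] r5c1 is down to just 2. So r5c1=2.
Step 5. [r2c6∈{2,5}] 2 has one home in row 2: r2c6 ⇒ r2c6=2.
Step 6. [r2c1∈{5}] r2c1 has the single candidate 5. So r2c1=5.
Step 7. [r3c1∈{1}] only 1 remains possible at r3c1 ⇒ r3c1=1.
Step 8. [r4c2∈{3}] r4c2's peers cover all but 3 ⇒ r4c2=3.
Step 9. [r5c4∈{6}] only 6 remains possible at r5c4. So r5c4=6.
Step 10. [r4c4∈{1}] nothing but 1 survives at r4c4, so r4c4=1.
Step 11. [r6c6∈{5}] r6c6's peers cover all but 5. So r6c6=5.
Step 12. [r6c2∈{1}] r6c2 is down to just 1 ⇒ r6c2=1.
Step 13. [r1c1∈{3}] nothing but 3 survives at r1c1, so r1c1=3.
Step 14. [r4c1∈{4}] nothing but 4 survives at r4c1, so r4c1=4.
Step 15. [r6c5∈{4}] nothing but 4 survives at r6c5 ⇒ r6c5=4.
Step 16. [r4c6∈{6}] r4c6 is down to just 6, so r4c6=6.
Step 17. [r5c6∈{3}] nothing but 3 survives at r5c6. So r5c6=3.
Step 18. [r6c4∈{2}] r6c4 is down to just 2 ⇒ r6c4=2.
Step 19. [r1c2∈{2}] r1c2 is down to just 2 ⇒ r1c2=2.
Step 20. [r1c6∈{1}] r1c6 is down to just 1. So r1c6=1.
Step 21. [r1c4∈{5}] nothing but 5 survives at r1c4 ⇒ r1c4=5.
Step 22. [r3c2∈{5}] r3c2 has the single candidate 5, so r3c2=5.
Step 23. [r3c3∈{6}] r3c3's peers cover all but 6 ⇒ r3c3=6.

Answer: 3 2 4 5 6 1 / 5 6 1 4 3 2 / 1 5 6 3 2 4 / 4 3 2 1 5 6 / 2 4 5 6 1 3 / 6 1 3 2 4 5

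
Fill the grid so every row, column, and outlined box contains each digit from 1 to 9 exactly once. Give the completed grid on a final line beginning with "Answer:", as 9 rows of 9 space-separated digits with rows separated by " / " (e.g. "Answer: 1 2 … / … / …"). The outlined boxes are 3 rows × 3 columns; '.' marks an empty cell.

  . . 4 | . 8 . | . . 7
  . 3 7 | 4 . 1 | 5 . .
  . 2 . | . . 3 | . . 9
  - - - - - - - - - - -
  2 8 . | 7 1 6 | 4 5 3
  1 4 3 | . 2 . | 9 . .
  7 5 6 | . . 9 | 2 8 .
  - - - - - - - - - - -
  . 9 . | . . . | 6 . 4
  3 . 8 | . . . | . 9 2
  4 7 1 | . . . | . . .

Step 1. [r7c1∈{5}] r7c1's peers cover all but 5, so r7c1=5.
Step 2. [r9c8∈{3}] r9c8 has the single candidate 3 ⇒ r9c8=3.
Step 3. [r9c7∈{8}] r9c7 is down to just 8, so r9c7=8.
Step 4. [r3c5∈{5,6,7}] across row 3, 7 lands solely at r3c5, so r3c5=7.
Step 5. [r3c7∈{1}] only 1 remains possible at r3c7. So r3c7=1.
Step 6. [r8c6∈{4,5,7}] across col 6, 4 lands solely at r8c6. So r8c6=4.
Step 7. [r7c6∈{2,7,8}] across col 6, 7 lands solely at r7c6 ⇒ r7c6=7.
Step 8. [r7c4∈{1,2,3,8}] 8 has one home in row 7: r7c4 ⇒ r7c4=8.
Step 9. [r5c4∈{5}] r5c4 has the single candidate 5 ⇒ r5c4=5.
Step 10. [r3c4∈{6}] r3c4 is down to just 6, so r3c4=6.
Step 11. [r9c5∈{5,6,9}] 6 has one home in row 9: r9c5, so r9c5=6.
Step 12. [r9c4∈{2,9}] 9 has one home in row 9: r9c4. So r9c4=9.
Step 13. [r9c6∈{2,5}] r9c6 is the only open cell in row 9 admitting 2. So r9c6=2.
Step 14. [r2c8∈{2,6}] across row 2, 2 lands solely at r2c8, so r2c8=2.
Step 15. [r1c8∈{6}] only 6 remains possible at r1c8. So r1c8=6.
Step 16. [r2c1∈{6,8,9}] in row 2, 6 fits only at r2c1 ⇒ r2c1=6.
Step 17. [r7c5∈{3}] r7c5 has the single candidate 3. So r7c5=3.
Step 18. [r3c8∈{4}] nothing but 4 survives at r3c8 ⇒ r3c8=4.
Step 19. [r5c9∈{6}] r5c9's peers cover all but 6 ⇒ r5c9=6.
Step 20. [r6c9∈{1}] r6c9's peers cover all but 1 ⇒ r6c9=1.
Step 21. [r5c8∈{7}] r5c8's peers cover all but 7, so r5c8=7.
Step 22. [r1c1∈{9}] only 9 remains possible at r1c1. So r1c1=9.
Step 23. [r2c9∈{8}] nothing but 8 survives at r2c9. So r2c9=8.
Step 24. [r1c2∈{1}] r1c2 has the single candidate 1 ⇒ r1c2=1.
Step 25. [r3c3∈{5}] r3c3's peers cover all but 5. So r3c3=5.
Step 26. [r1c4∈{2}] r1c4 has the single candidate 2. So r1c4=2.
Step 27. [r8c2∈{6}] r8c2 is down to just 6. So r8c2=6.
Step 28. [r9c9∈{5}] nothing but 5 survives at r9c9 ⇒ r9c9=5.
Step 29. [r1c6∈{5}] only 5 remains possible at r1c6, so r1c6=5.
Step 30. [r3c1∈{8}] only 8 remains possible at r3c1. So r3c1=8.
Step 31. [r2c5∈{9}] nothing but 9 survives at r2c5 ⇒ r2c5=9.
Step 32. [r1c7∈{3}] nothing but 3 survives at r1c7. So r1c7=3.
Step 33. [r8c7∈{7}] nothing but 7 survives at r8c7, so r8c7=7.
Step 34. [r4c3∈{9}] r4c3 is down to just 9 ⇒ r4c3=9.
Step 35. [r6c5∈{4}] r6c5's peers cover all but 4. So r6c5=4.
Step 36. [r7c8∈{1}] r7c8 has the single candidate 1, so r7c8=1.
Step 37. [r8c5∈{5}] r8c5 is down to just 5, so r8c5=5.
Step 38. [r6c4∈{3}] only 3 remains possible at r6c4 ⇒ r6c4=3.
Step 39. [r5c6∈{8}] r5c6 is down to just 8 ⇒ r5c6=8.
Step 40. [r8c4∈{1}] r8c4 is down to just 1. So r8c4=1.
Step 41. [r7c3∈{2}] r7c3 has the single candidate 2 ⇒ r7c3=2.

Answer: 9 1 4 2 8 5 3 6 7 / 6 3 7 4 9 1 5 2 8 / 8 2 5 6 7 3 1 4 9 / 2 8 9 7 1 6 4 5 3 / 1 4 3 5 2 8 9 7 6 / 7 5 6 3 4 9 2 8 1 / 5 9 2 8 3 7 6 1 4 / 3 6 8 1 5 4 7 9 2 / 4 7 1 9 6 2 8 3 5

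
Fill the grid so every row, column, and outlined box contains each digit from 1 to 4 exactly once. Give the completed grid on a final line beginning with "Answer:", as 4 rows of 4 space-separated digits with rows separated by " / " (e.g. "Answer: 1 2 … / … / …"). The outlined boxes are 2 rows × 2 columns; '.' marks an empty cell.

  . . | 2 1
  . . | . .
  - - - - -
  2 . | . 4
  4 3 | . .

Step 1. [r3c3∈{1,3}] r3c3 is the only open cell in row 3 admitting 3. So r3c3=3.
Step 2. [r2c2∈{1,2,4}] row 2 places 2 nowhere but r2c2, so r2c2=2.
Step 3. [r1c1∈{3}] only 3 remains possible at r1c1. So r1c1=3.
Step 4. [r4c3∈{1}] only 1 remains possible at r4c3 ⇒ r4c3=1.
Step 5. [r2c4∈{3}] r2c4 is down to just 3 ⇒ r2c4=3.
Step 6. [r4c4∈{2}] nothing but 2 survives at r4c4 ⇒ r4c4=2.
Step 7. [r2c3∈{4}] nothing but 4 survives at r2c3. So r2c3=4.
Step 8. [r3c2∈{1}] only 1 remains possible at r3c2 ⇒ r3c2=1.
Step 9. [r1c2∈{4}] r1c2 is down to just 4. So r1c2=4.
Step 10. [r2c1∈{1}] nothing but 1 survives at r2c1, so r2c1=1.

Answer: 3 4 2 1 / 1 2 4 3 / 2 1 3 4 / 4 3 1 2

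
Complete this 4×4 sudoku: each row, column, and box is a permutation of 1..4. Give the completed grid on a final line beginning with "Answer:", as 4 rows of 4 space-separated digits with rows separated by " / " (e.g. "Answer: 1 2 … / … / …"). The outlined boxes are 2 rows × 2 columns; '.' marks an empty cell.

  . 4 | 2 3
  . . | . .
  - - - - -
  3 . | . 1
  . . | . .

Step 1. [r4c1∈{1,2,4}] across col 1, 4 lands solely at r4c1, so r4c1=4.
Step 2. [r2c3∈{1,4}] r2c3 is the only open cell in col 3 admitting 1. So r2c3=1.
Step 3. [r3c2∈{2}] only 2 remains possible at r3c2. So r3c2=2.
Step 4. [r2c4∈{4}] r2c4 has the single candidate 4 ⇒ r2c4=4.
Step 5. [r4c2∈{1}] r4c2 has the single candidate 1, so r4c2=1.
Step 6. [r4c4∈{2}] r4c4's peers cover all but 2, so r4c4=2.
Step 7. [r3c3∈{4}] nothing but 4 survives at r3c3 ⇒ r3c3=4.
Step 8. [r4c3∈{3}] nothing but 3 survives at r4c3, so r4c3=3.
Step 9. [r2c2∈{3}] r2c2 has the single candidate 3. So r2c2=3.
Step 10. [r1c1∈{1}] only 1 remains possible at r1c1, so r1c1=1.
Step 11. [r2c1∈{2}] r2c1 is down to just 2 ⇒ r2c1=2.

Answer: 1 4 2 3 / 2 3 1 4 / 3 2 4 1 / 4 1 3 2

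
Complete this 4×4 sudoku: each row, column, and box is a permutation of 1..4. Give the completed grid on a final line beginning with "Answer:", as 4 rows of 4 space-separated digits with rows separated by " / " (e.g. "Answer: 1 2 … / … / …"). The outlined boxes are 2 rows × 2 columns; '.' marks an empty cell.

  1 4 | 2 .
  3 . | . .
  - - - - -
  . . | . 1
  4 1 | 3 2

Step 1. [r3c1∈{2}] nothing but 2 survives at r3c1. So r3c1=2.
Step 2. [r3c3∈{4}] r3c3 is down to just 4 ⇒ r3c3=4.
Step 3. [r2c3∈{1}] r2c3 is down to just 1 ⇒ r2c3=1.
Step 4. [r2c2∈{2}] r2c2 is down to just 2, so r2c2=2.
Step 5. [r1c4∈{3}] r1c4 has the single candidate 3, so r1c4=3.
Step 6. [r3c2∈{3}] nothing but 3 survives at r3c2 ⇒ r3c2=3.
Step 7. [r2c4∈{4}] r2c4 is down to just 4, so r2c4=4.

Answer: 1 4 2 3 / 3 2 1 4 / 2 3 4 1 / 4 1 3 2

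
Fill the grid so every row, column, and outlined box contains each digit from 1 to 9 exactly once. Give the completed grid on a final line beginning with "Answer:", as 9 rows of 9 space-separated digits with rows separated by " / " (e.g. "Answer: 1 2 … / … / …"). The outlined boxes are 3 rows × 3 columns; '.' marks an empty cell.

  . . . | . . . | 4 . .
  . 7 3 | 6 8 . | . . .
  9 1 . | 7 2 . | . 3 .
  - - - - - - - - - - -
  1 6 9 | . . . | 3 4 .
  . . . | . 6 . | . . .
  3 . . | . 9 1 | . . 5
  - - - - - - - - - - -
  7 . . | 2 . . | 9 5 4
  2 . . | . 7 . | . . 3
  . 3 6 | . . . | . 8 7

Step 1. [r9c5∈{1,4,5}] col 5 places 4 nowhere but r9c5 ⇒ r9c5=4.
Step 2. [r7c2∈{8}] r7c2 has the single candidate 8. So r7c2=8.
Step 3. [r9c1∈{5}] nothing but 5 survives at r9c1. So r9c1=5.
Step 4. [r1c8∈{1,2,6,7,9}] 7 has one home in row 1: r1c8, so r1c8=7.
Step 5. [r4c5∈{5}] only 5 remains possible at r4c5, so r4c5=5.
Step 6. [r4c4∈{8}] r4c4 is down to just 8 ⇒ r4c4=8.
Step 7. [r4c9∈{2}] r4c9's peers cover all but 2, so r4c9=2.
Step 8. [r5c6∈{2,3,4,7}] across col 6, 2 lands solely at r5c6 ⇒ r5c6=2.
Step 9. [r9c6∈{9}] nothing but 9 survives at r9c6 ⇒ r9c6=9.
Step 10. [r9c4∈{1}] r9c4 has the single candidate 1 ⇒ r9c4=1.
Step 11. [r2c8∈{1,2,9}] in col 8, 2 fits only at r2c8. So r2c8=2.
Step 12. [r2c1∈{4}] r2c1 has the single candidate 4 ⇒ r2c1=4.
Step 13. [r5c1∈{8}] r5c1's peers cover all but 8, so r5c1=8.
Step 14. [r2c6∈{5}] nothing but 5 survives at r2c6 ⇒ r2c6=5.
Step 15. [r2c7∈{1}] only 1 remains possible at r2c7. So r2c7=1.
Step 16. [r8c7∈{6}] r8c7 has the single candidate 6 ⇒ r8c7=6.
Step 17. [r1c6∈{3}] r1c6 is down to just 3, so r1c6=3.
Step 18. [r6c4∈{4}] nothing but 4 survives at r6c4. So r6c4=4.
Step 19. [r3c7∈{5,8}] 5 has one home in col 7: r3c7, so r3c7=5.
Step 20. [r5c9∈{1,9}] 1 has one home in col 9: r5c9. So r5c9=1.
Step 21. [r3c9∈{6,8}] in row 3, 6 fits only at r3c9. So r3c9=6.
Step 22. [r5c7∈{7}] r5c7 is down to just 7 ⇒ r5c7=7.
Step 23. [r6c2∈{2}] nothing but 2 survives at r6c2, so r6c2=2.
Step 24. [r1c3∈{2,5,8}] across row 1, 2 lands solely at r1c3, so r1c3=2.
Step 25. [r5c3∈{4,5}] in col 3, 5 fits only at r5c3 ⇒ r5c3=5.
Step 26. [r8c3∈{1,4}] 4 has one home in col 3: r8c3, so r8c3=4.
Step 27. [r2c9∈{9}] only 9 remains possible at r2c9. So r2c9=9.
Step 28. [r1c5∈{1}] r1c5's peers cover all but 1 ⇒ r1c5=1.
Step 29. [r1c2∈{5}] only 5 remains possible at r1c2, so r1c2=5.
Step 30. [r6c3∈{7}] r6c3 is down to just 7. So r6c3=7.
Step 31. [r1c1∈{6}] r1c1's peers cover all but 6, so r1c1=6.
Step 32. [r3c3∈{8}] r3c3's peers cover all but 8 ⇒ r3c3=8.
Step 33. [r5c8∈{9}] r5c8 has the single candidate 9, so r5c8=9.
Step 34. [r1c4∈{9}] r1c4 has the single candidate 9, so r1c4=9.
Step 35. [r5c2∈{4}] r5c2's peers cover all but 4, so r5c2=4.
Step 36. [r8c6∈{8}] only 8 remains possible at r8c6. So r8c6=8.
Step 37. [r6c8∈{6}] nothing but 6 survives at r6c8. So r6c8=6.
Step 38. [r7c6∈{6}] only 6 remains possible at r7c6. So r7c6=6.
Step 39. [r7c5∈{3}] nothing but 3 survives at r7c5, so r7c5=3.
Step 40. [r5c4∈{3}] r5c4 is down to just 3. So r5c4=3.
Step 41. [r7c3∈{1}] r7c3 is down to just 1, so r7c3=1.
Step 42. [r8c8∈{1}] nothing but 1 survives at r8c8. So r8c8=1.
Step 43. [r3c6∈{4}] r3c6's peers cover all but 4. So r3c6=4.
Step 44. [r6c7∈{8}] r6c7 is down to just 8. So r6c7=8.
Step 45. [r1c9∈{8}] r1c9's peers cover all but 8. So r1c9=8.
Step 46. [r8c4∈{5}] r8c4's peers cover all but 5. So r8c4=5.
Step 47. [r9c7∈{2}] r9c7 has the single candidate 2. So r9c7=2.
Step 48. [r4c6∈{7}] r4c6's peers cover all but 7 ⇒ r4c6=7.
Step 49. [r8c2∈{9}] nothing but 9 survives at r8c2, so r8c2=9.

Answer: 6 5 2 9 1 3 4 7 8 / 4 7 3 6 8 5 1 2 9 / 9 1 8 7 2 4 5 3 6 / 1 6 9 8 5 7 3 4 2 / 8 4 5 3 6 2 7 9 1 / 3 2 7 4 9 1 8 6 5 / 7 8 1 2 3 6 9 5 4 / 2 9 4 5 7 8 6 1 3 / 5 3 6 1 4 9 2 8 7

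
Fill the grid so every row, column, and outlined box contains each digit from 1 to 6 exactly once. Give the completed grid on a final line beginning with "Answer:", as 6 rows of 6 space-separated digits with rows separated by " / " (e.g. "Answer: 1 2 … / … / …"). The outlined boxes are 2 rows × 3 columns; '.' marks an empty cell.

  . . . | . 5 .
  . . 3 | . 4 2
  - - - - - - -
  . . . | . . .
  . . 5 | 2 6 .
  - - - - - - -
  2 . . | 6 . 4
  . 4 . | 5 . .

Step 1. [r5c3∈{1}] nothing but 1 survives at r5c3. So r5c3=1.
Step 2. [r2c4∈{1}] r2c4 is down to just 1 ⇒ r2c4=1.
Step 3. [r4c1∈{1,3,4}] in row 4, 4 fits only at r4c1. So r4c1=4.
Step 4. [r5c5∈{3}] r5c5 is down to just 3 ⇒ r5c5=3.
Step 5. [r3c5∈{1}] r3c5 is down to just 1. So r3c5=1.
Step 6. [r1c6∈{3,6}] col 6 places 6 nowhere but r1c6. So r1c6=6.
Step 7. [r4c6∈{3}] r4c6 is down to just 3, so r4c6=3.
Step 8. [r3c2∈{2,3,6}] r3c2 is the only open cell in col 2 admitting 3 ⇒ r3c2=3.
Step 9. [r3c1∈{6}] nothing but 6 survives at r3c1, so r3c1=6.
Step 10. [r1c2∈{1,2}] 2 has one home in col 2: r1c2 ⇒ r1c2=2.
Step 11. [r5c2∈{5}] r5c2's peers cover all but 5, so r5c2=5.
Step 12. [r2c2∈{6}] r2c2 is down to just 6. So r2c2=6.
Step 13. [r6c6∈{1}] only 1 remains possible at r6c6 ⇒ r6c6=1.
Step 14. [r3c6∈{5}] r3c6 has the single candidate 5 ⇒ r3c6=5.
Step 15. [r1c4∈{3}] only 3 remains possible at r1c4. So r1c4=3.
Step 16. [r1c1∈{1}] r1c1 has the single candidate 1, so r1c1=1.
Step 17. [r4c2∈{1}] only 1 remains possible at r4c2 ⇒ r4c2=1.
Step 18. [r2c1∈{5}] r2c1's peers cover all but 5 ⇒ r2c1=5.
Step 19. [r3c4∈{4}] r3c4 has the single candidate 4, so r3c4=4.
Step 20. [r6c1∈{3}] r6c1 is down to just 3, so r6c1=3.
Step 21. [r6c3∈{6}] r6c3 is down to just 6, so r6c3=6.
Step 22. [r3c3∈{2}] r3c3 is down to just 2 ⇒ r3c3=2.
Step 23. [r6c5∈{2}] r6c5 is down to just 2 ⇒ r6c5=2.
Step 24. [r1c3∈{4}] nothing but 4 survives at r1c3 ⇒ r1c3=4.

Answer: 1 2 4 3 5 6 / 5 6 3 1 4 2 / 6 3 2 4 1 5 / 4 1 5 2 6 3 / 2 5 1 6 3 4 / 3 4 6 5 2 1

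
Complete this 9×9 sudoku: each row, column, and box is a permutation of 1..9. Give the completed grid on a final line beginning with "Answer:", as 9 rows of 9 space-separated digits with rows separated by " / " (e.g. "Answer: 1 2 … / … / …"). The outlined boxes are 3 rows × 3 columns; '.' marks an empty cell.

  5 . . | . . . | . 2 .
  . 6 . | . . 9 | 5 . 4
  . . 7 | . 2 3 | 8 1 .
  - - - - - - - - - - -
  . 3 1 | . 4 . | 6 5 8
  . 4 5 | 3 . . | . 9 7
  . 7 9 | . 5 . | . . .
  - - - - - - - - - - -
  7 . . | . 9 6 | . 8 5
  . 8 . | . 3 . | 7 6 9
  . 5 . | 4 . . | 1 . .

Step 1. [r7c2∈{1,2}] r7c2 is the only open cell in col 2 admitting 2, so r7c2=2.
Step 2. [r9c8∈{3}] r9c8 is down to just 3 ⇒ r9c8=3.
Step 3. [r7c4∈{1}] nothing but 1 survives at r7c4, so r7c4=1.
Step 4. [r4c1∈{2}] only 2 remains possible at r4c1, so r4c1=2.
Step 5. [r2c1∈{1,3,8}] across col 1, 3 lands solely at r2c1, so r2c1=3.
Step 6. [r2c5∈{1,7,8}] across row 2, 1 lands solely at r2c5 ⇒ r2c5=1.
Step 7. [r6c9∈{1,2,3}] in col 9, 1 fits only at r6c9. So r6c9=1.
Step 8. [r8c3∈{4}] only 4 remains possible at r8c3, so r8c3=4.
Step 9. [r1c3∈{8}] r1c3 is down to just 8, so r1c3=8.
Step 10. [r6c7∈{2,3,4}] in row 6, 3 fits only at r6c7. So r6c7=3.
Step 11. [r4c6∈{7}] only 7 remains possible at r4c6 ⇒ r4c6=7.
Step 12. [r3c2∈{9}] r3c2 has the single candidate 9 ⇒ r3c2=9.
Step 13. [r3c9∈{6}] r3c9's peers cover all but 6. So r3c9=6.
Step 14. [r8c6∈{2,5}] col 6 places 5 nowhere but r8c6, so r8c6=5.
Step 15. [r5c6∈{1,2,8}] row 5 places 1 nowhere but r5c6. So r5c6=1.
Step 16. [r2c4∈{7,8}] across row 2, 8 lands solely at r2c4, so r2c4=8.
Step 17. [r8c4∈{2}] r8c4 is down to just 2 ⇒ r8c4=2.
Step 18. [r6c4∈{6}] r6c4 is down to just 6. So r6c4=6.
Step 19. [r5c5∈{8}] r5c5 is down to just 8. So r5c5=8.
Step 20. [r9c1∈{6,9}] across row 9, 9 lands solely at r9c1 ⇒ r9c1=9.
Step 21. [r1c4∈{7}] r1c4 has the single candidate 7. So r1c4=7.
Step 22. [r1c2∈{1}] r1c2 is down to just 1, so r1c2=1.
Step 23. [r3c4∈{5}] only 5 remains possible at r3c4, so r3c4=5.
Step 24. [r4c4∈{9}] only 9 remains possible at r4c4, so r4c4=9.
Step 25. [r1c7∈{9}] only 9 remains possible at r1c7. So r1c7=9.
Step 26. [r9c5∈{7}] nothing but 7 survives at r9c5. So r9c5=7.
Step 27. [r5c1∈{6}] r5c1 is down to just 6, so r5c1=6.
Step 28. [r7c7∈{4}] r7c7's peers cover all but 4, so r7c7=4.
Step 29. [r8c1∈{1}] r8c1 has the single candidate 1, so r8c1=1.
Step 30. [r9c9∈{2}] r9c9 has the single candidate 2, so r9c9=2.
Step 31. [r2c8∈{7}] r2c8's peers cover all but 7 ⇒ r2c8=7.
Step 32. [r1c5∈{6}] only 6 remains possible at r1c5 ⇒ r1c5=6.
Step 33. [r6c8∈{4}] r6c8's peers cover all but 4 ⇒ r6c8=4.
Step 34. [r1c6∈{4}] only 4 remains possible at r1c6, so r1c6=4.
Step 35. [r9c6∈{8}] r9c6's peers cover all but 8. So r9c6=8.
Step 36. [r9c3∈{6}] only 6 remains possible at r9c3 ⇒ r9c3=6.
Step 37. [r1c9∈{3}] r1c9 has the single candidate 3. So r1c9=3.
Step 38. [r6c6∈{2}] r6c6's peers cover all but 2, so r6c6=2.
Step 39. [r6c1∈{8}] r6c1's peers cover all but 8. So r6c1=8.
Step 40. [r7c3∈{3}] only 3 remains possible at r7c3. So r7c3=3.
Step 41. [r5c7∈{2}] nothing but 2 survives at r5c7 ⇒ r5c7=2.
Step 42. [r2c3∈{2}] r2c3 is down to just 2 ⇒ r2c3=2.
Step 43. [r3c1∈{4}] only 4 remains possible at r3c1. So r3c1=4.

Answer: 5 1 8 7 6 4 9 2 3 / 3 6 2 8 1 9 5 7 4 / 4 9 7 5 2 3 8 1 6 / 2 3 1 9 4 7 6 5 8 / 6 4 5 3 8 1 2 9 7 / 8 7 9 6 5 2 3 4 1 / 7 2 3 1 9 6 4 8 5 / 1 8 4 2 3 5 7 6 9 / 9 5 6 4 7 8 1 3 2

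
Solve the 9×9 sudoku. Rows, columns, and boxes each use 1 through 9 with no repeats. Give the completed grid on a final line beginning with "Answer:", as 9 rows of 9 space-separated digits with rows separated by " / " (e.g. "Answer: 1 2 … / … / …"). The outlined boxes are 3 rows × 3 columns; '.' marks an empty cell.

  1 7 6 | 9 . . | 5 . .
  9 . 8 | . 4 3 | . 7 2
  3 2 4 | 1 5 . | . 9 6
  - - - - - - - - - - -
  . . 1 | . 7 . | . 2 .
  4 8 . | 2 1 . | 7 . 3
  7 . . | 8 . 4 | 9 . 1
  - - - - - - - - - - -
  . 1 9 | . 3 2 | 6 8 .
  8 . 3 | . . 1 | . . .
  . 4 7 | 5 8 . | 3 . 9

Step 1. [r5c3∈{5}] r5c3 has the single candidate 5, so r5c3=5.
Step 2. [r6c5∈{6}] r6c5's peers cover all but 6. So r6c5=6.
Step 3. [r3c7∈{8}] r3c7 has the single candidate 8. So r3c7=8.
Step 4. [r1c9∈{4}] nothing but 4 survives at r1c9. So r1c9=4.
Step 5. [r4c2∈{3,6,9}] col 2 places 9 nowhere but r4c2, so r4c2=9.
Step 6. [r8c2∈{5,6}] 6 has one home in col 2: r8c2 ⇒ r8c2=6.
Step 7. [r8c8∈{4,5}] r8c8 is the only open cell in col 8 admitting 4. So r8c8=4.
Step 8. [r8c9∈{5,7}] in row 8, 5 fits only at r8c9, so r8c9=5.
Step 9. [r7c9∈{7}] r7c9 is down to just 7. So r7c9=7.
Step 10. [r6c2∈{3}] nothing but 3 survives at r6c2. So r6c2=3.
Step 11. [r1c8∈{3}] nothing but 3 survives at r1c8. So r1c8=3.
Step 12. [r4c7∈{4}] r4c7 is down to just 4, so r4c7=4.
Step 13. [r2c7∈{1}] only 1 remains possible at r2c7 ⇒ r2c7=1.
Step 14. [r6c3∈{2}] r6c3's peers cover all but 2, so r6c3=2.
Step 15. [r8c7∈{2}] r8c7 is down to just 2 ⇒ r8c7=2.
Step 16. [r1c5∈{2}] r1c5's peers cover all but 2. So r1c5=2.
Step 17. [r5c6∈{9}] nothing but 9 survives at r5c6 ⇒ r5c6=9.
Step 18. [r1c6∈{8}] nothing but 8 survives at r1c6 ⇒ r1c6=8.
Step 19. [r6c8∈{5}] r6c8's peers cover all but 5, so r6c8=5.
Step 20. [r4c9∈{8}] r4c9 has the single candidate 8 ⇒ r4c9=8.
Step 21. [r7c1∈{5}] r7c1 is down to just 5. So r7c1=5.
Step 22. [r9c1∈{2}] r9c1 has the single candidate 2 ⇒ r9c1=2.
Step 23. [r9c8∈{1}] r9c8 is down to just 1. So r9c8=1.
Step 24. [r5c8∈{6}] r5c8 is down to just 6, so r5c8=6.
Step 25. [r8c5∈{9}] r8c5 has the single candidate 9, so r8c5=9.
Step 26. [r2c2∈{5}] r2c2 is down to just 5. So r2c2=5.
Step 27. [r3c6∈{7}] r3c6 is down to just 7. So r3c6=7.
Step 28. [r8c4∈{7}] nothing but 7 survives at r8c4 ⇒ r8c4=7.
Step 29. [r7c4∈{4}] only 4 remains possible at r7c4. So r7c4=4.
Step 30. [r9c6∈{6}] r9c6 is down to just 6, so r9c6=6.
Step 31. [r4c4∈{3}] r4c4's peers cover all but 3, so r4c4=3.
Step 32. [r2c4∈{6}] r2c4's peers cover all but 6. So r2c4=6.
Step 33. [r4c6∈{5}] r4c6 is down to just 5. So r4c6=5.
Step 34. [r4c1∈{6}] only 6 remains possible at r4c1, so r4c1=6.

Answer: 1 7 6 9 2 8 5 3 4 / 9 5 8 6 4 3 1 7 2 / 3 2 4 1 5 7 8 9 6 / 6 9 1 3 7 5 4 2 8 / 4 8 5 2 1 9 7 6 3 / 7 3 2 8 6 4 9 5 1 / 5 1 9 4 3 2 6 8 7 / 8 6 3 7 9 1 2 4 5 / 2 4 7 5 8 6 3 1 9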